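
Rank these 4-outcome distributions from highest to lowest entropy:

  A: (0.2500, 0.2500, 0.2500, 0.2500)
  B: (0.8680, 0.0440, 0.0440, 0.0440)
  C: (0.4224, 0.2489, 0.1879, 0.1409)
A > C > B

Key insight: Entropy is maximized by uniform distributions and minimized by concentrated distributions.

- Uniform distributions have maximum entropy log₂(4) = 2.0000 bits
- The more "peaked" or concentrated a distribution, the lower its entropy

Entropies:
  H(A) = 2.0000 bits
  H(B) = 0.7721 bits
  H(C) = 1.8760 bits

Ranking: A > C > B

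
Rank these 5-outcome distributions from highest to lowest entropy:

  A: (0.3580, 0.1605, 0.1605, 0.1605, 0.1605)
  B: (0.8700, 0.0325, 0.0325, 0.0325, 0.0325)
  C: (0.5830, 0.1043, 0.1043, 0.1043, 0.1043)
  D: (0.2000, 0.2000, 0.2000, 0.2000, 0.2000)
D > A > C > B

Key insight: Entropy is maximized by uniform distributions and minimized by concentrated distributions.

Entropies:
  H(A) = 2.2250 bits
  H(B) = 0.8174 bits
  H(C) = 1.8140 bits
  H(D) = 2.3219 bits

Ranking: D > A > C > B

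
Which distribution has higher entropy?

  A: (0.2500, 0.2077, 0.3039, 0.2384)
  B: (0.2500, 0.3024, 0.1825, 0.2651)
A

Both distributions are close to uniform, making this a harder comparison.

H(A) = 1.9863 bits
H(B) = 1.9774 bits

The distribution closer to uniform has higher entropy.
Answer: A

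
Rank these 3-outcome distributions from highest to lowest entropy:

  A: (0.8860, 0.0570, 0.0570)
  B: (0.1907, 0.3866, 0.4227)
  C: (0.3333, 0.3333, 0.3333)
C > B > A

Key insight: Entropy is maximized by uniform distributions and minimized by concentrated distributions.

- Uniform distributions have maximum entropy log₂(3) = 1.5850 bits
- The more "peaked" or concentrated a distribution, the lower its entropy

Entropies:
  H(A) = 0.6259 bits
  H(B) = 1.5111 bits
  H(C) = 1.5850 bits

Ranking: C > B > A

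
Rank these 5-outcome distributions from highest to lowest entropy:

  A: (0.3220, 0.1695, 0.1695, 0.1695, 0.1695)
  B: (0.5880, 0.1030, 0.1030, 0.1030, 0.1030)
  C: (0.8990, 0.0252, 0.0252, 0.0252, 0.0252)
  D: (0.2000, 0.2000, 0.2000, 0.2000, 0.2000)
D > A > B > C

Key insight: Entropy is maximized by uniform distributions and minimized by concentrated distributions.

Entropies:
  H(A) = 2.2625 bits
  H(B) = 1.8015 bits
  H(C) = 0.6742 bits
  H(D) = 2.3219 bits

Ranking: D > A > B > C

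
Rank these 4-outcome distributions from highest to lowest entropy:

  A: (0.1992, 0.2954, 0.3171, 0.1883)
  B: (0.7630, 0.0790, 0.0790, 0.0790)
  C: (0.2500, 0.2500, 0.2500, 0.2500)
C > A > B

Key insight: Entropy is maximized by uniform distributions and minimized by concentrated distributions.

- Uniform distributions have maximum entropy log₂(4) = 2.0000 bits
- The more "peaked" or concentrated a distribution, the lower its entropy

Entropies:
  H(A) = 1.9624 bits
  H(B) = 1.1657 bits
  H(C) = 2.0000 bits

Ranking: C > A > B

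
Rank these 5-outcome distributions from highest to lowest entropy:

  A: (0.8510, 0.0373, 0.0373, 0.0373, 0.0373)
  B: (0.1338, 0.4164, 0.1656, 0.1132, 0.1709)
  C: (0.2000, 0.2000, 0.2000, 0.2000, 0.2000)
C > B > A

Key insight: Entropy is maximized by uniform distributions and minimized by concentrated distributions.

- Uniform distributions have maximum entropy log₂(5) = 2.3219 bits
- The more "peaked" or concentrated a distribution, the lower its entropy

Entropies:
  H(A) = 0.9053 bits
  H(B) = 2.1357 bits
  H(C) = 2.3219 bits

Ranking: C > B > A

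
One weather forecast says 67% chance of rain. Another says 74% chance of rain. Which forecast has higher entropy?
67% forecast

Treat each forecast as a Bernoulli distribution. Binary entropy is maximized at p=0.5 and falls off symmetrically toward 0 or 1. The 67% forecast is closer to 50%, so it is more uncertain. H(67%) ≈ 0.915 bits, H(74%) ≈ 0.827 bits.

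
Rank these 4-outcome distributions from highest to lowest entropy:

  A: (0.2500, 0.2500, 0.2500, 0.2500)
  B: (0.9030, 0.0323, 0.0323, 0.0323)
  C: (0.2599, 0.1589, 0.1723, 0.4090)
A > C > B

Key insight: Entropy is maximized by uniform distributions and minimized by concentrated distributions.

- Uniform distributions have maximum entropy log₂(4) = 2.0000 bits
- The more "peaked" or concentrated a distribution, the lower its entropy

Entropies:
  H(A) = 2.0000 bits
  H(B) = 0.6132 bits
  H(C) = 1.8915 bits

Ranking: A > C > B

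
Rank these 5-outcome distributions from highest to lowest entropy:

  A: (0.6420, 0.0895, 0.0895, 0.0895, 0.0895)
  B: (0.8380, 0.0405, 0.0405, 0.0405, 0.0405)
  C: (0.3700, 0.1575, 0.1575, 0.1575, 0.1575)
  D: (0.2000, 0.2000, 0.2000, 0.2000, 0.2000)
D > C > A > B

Key insight: Entropy is maximized by uniform distributions and minimized by concentrated distributions.

Entropies:
  H(A) = 1.6570 bits
  H(B) = 0.9631 bits
  H(C) = 2.2107 bits
  H(D) = 2.3219 bits

Ranking: D > C > A > B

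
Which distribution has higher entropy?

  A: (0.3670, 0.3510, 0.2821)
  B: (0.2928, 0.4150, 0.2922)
A

Both distributions are close to uniform, making this a harder comparison.

H(A) = 1.5759 bits
H(B) = 1.5640 bits

The distribution closer to uniform has higher entropy.
Answer: A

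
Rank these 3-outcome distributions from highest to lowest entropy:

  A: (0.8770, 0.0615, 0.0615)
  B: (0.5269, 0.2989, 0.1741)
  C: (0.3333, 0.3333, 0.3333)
C > B > A

Key insight: Entropy is maximized by uniform distributions and minimized by concentrated distributions.

- Uniform distributions have maximum entropy log₂(3) = 1.5850 bits
- The more "peaked" or concentrated a distribution, the lower its entropy

Entropies:
  H(A) = 0.6609 bits
  H(B) = 1.4470 bits
  H(C) = 1.5850 bits

Ranking: C > B > A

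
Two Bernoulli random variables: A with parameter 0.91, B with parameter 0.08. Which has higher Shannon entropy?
A

For binary distributions, entropy is maximized at p=0.5 and decreases as p moves toward 0 or 1.

H(A) = H(0.91) = 0.4365 bits
H(B) = H(0.08) = 0.4022 bits

Distribution A (p=0.91) is closer to uniform (p=0.5), so it has higher entropy.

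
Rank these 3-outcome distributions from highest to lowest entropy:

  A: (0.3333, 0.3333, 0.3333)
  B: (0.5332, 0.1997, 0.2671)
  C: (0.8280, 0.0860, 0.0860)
A > B > C

Key insight: Entropy is maximized by uniform distributions and minimized by concentrated distributions.

- Uniform distributions have maximum entropy log₂(3) = 1.5850 bits
- The more "peaked" or concentrated a distribution, the lower its entropy

Entropies:
  H(A) = 1.5850 bits
  H(B) = 1.4566 bits
  H(C) = 0.8343 bits

Ranking: A > B > C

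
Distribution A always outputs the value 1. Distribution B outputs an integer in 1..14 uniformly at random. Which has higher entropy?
B

A is deterministic, so H(A) = 0. B is uniform over 14 outcomes, so H(B) = log₂(14) = 3.807 bits. Any distribution with genuine randomness has higher entropy than a deterministic one.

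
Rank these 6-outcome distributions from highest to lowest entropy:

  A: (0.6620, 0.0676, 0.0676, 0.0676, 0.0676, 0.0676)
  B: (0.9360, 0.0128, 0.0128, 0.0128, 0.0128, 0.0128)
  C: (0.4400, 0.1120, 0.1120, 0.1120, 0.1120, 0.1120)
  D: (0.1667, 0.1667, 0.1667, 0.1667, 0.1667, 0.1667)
D > C > A > B

Key insight: Entropy is maximized by uniform distributions and minimized by concentrated distributions.

Entropies:
  H(A) = 1.7077 bits
  H(B) = 0.4917 bits
  H(C) = 2.2899 bits
  H(D) = 2.5850 bits

Ranking: D > C > A > B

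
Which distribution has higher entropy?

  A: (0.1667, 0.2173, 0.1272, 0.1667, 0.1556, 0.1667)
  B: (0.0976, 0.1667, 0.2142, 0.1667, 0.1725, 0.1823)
A

Both distributions are close to uniform, making this a harder comparison.

H(A) = 2.5670 bits
H(B) = 2.5506 bits

The distribution closer to uniform has higher entropy.
Answer: A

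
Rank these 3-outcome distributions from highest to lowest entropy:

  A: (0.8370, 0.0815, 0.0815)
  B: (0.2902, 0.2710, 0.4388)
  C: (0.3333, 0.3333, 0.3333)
C > B > A

Key insight: Entropy is maximized by uniform distributions and minimized by concentrated distributions.

- Uniform distributions have maximum entropy log₂(3) = 1.5850 bits
- The more "peaked" or concentrated a distribution, the lower its entropy

Entropies:
  H(A) = 0.8044 bits
  H(B) = 1.5499 bits
  H(C) = 1.5850 bits

Ranking: C > B > A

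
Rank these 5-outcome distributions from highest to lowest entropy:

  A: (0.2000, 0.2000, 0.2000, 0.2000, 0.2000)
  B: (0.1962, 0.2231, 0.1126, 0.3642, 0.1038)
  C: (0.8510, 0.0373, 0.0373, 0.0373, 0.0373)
A > B > C

Key insight: Entropy is maximized by uniform distributions and minimized by concentrated distributions.

- Uniform distributions have maximum entropy log₂(5) = 2.3219 bits
- The more "peaked" or concentrated a distribution, the lower its entropy

Entropies:
  H(A) = 2.3219 bits
  H(B) = 2.1687 bits
  H(C) = 0.9053 bits

Ranking: A > B > C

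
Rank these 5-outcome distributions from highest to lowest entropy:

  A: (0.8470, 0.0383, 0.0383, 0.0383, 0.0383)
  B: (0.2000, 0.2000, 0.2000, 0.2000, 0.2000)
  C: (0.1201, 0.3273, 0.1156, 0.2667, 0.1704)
B > C > A

Key insight: Entropy is maximized by uniform distributions and minimized by concentrated distributions.

- Uniform distributions have maximum entropy log₂(5) = 2.3219 bits
- The more "peaked" or concentrated a distribution, the lower its entropy

Entropies:
  H(A) = 0.9233 bits
  H(B) = 2.3219 bits
  H(C) = 2.1978 bits

Ranking: B > C > A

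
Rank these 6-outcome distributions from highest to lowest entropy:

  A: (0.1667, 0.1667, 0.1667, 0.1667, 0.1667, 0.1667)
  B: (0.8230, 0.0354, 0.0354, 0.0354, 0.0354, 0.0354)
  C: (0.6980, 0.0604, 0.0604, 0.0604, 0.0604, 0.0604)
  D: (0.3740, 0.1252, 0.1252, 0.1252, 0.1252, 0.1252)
A > D > C > B

Key insight: Entropy is maximized by uniform distributions and minimized by concentrated distributions.

Entropies:
  H(A) = 2.5850 bits
  H(B) = 1.0845 bits
  H(C) = 1.5849 bits
  H(D) = 2.4072 bits

Ranking: A > D > C > B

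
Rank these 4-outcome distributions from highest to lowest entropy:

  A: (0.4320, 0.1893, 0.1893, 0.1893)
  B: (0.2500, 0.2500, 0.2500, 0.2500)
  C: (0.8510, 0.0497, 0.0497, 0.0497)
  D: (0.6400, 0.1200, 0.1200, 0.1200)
B > A > D > C

Key insight: Entropy is maximized by uniform distributions and minimized by concentrated distributions.

Entropies:
  H(A) = 1.8869 bits
  H(B) = 2.0000 bits
  H(C) = 0.8435 bits
  H(D) = 1.5133 bits

Ranking: B > A > D > C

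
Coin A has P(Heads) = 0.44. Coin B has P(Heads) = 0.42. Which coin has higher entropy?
A

For binary distributions, entropy is maximized at p=0.5 and decreases as p moves toward 0 or 1.

H(A) = H(0.44) = 0.9896 bits
H(B) = H(0.42) = 0.9815 bits

Distribution A (p=0.44) is closer to uniform (p=0.5), so it has higher entropy.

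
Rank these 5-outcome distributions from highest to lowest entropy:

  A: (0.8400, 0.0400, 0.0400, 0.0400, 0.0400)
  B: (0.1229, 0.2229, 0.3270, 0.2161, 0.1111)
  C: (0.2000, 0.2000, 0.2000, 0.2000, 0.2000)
C > B > A

Key insight: Entropy is maximized by uniform distributions and minimized by concentrated distributions.

- Uniform distributions have maximum entropy log₂(5) = 2.3219 bits
- The more "peaked" or concentrated a distribution, the lower its entropy

Entropies:
  H(A) = 0.9543 bits
  H(B) = 2.2116 bits
  H(C) = 2.3219 bits

Ranking: C > B > A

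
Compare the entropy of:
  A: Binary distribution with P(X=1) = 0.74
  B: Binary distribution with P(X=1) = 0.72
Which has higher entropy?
B

For binary distributions, entropy is maximized at p=0.5 and decreases as p moves toward 0 or 1.

H(A) = H(0.74) = 0.8267 bits
H(B) = H(0.72) = 0.8555 bits

Distribution B (p=0.72) is closer to uniform (p=0.5), so it has higher entropy.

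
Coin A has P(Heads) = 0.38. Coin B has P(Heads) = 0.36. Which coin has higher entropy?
A

For binary distributions, entropy is maximized at p=0.5 and decreases as p moves toward 0 or 1.

H(A) = H(0.38) = 0.9580 bits
H(B) = H(0.36) = 0.9427 bits

Distribution A (p=0.38) is closer to uniform (p=0.5), so it has higher entropy.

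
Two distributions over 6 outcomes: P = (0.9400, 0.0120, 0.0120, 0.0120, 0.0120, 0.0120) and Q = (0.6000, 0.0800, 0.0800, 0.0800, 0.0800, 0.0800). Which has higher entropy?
Q

P is highly concentrated on one outcome (94%), making it nearly deterministic. Q spreads its mass more evenly (max 60%). The more spread-out distribution has higher entropy: H(P) ≈ 0.467 bits, H(Q) ≈ 1.900 bits.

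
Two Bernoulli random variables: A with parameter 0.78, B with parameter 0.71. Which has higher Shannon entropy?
B

For binary distributions, entropy is maximized at p=0.5 and decreases as p moves toward 0 or 1.

H(A) = H(0.78) = 0.7602 bits
H(B) = H(0.71) = 0.8687 bits

Distribution B (p=0.71) is closer to uniform (p=0.5), so it has higher entropy.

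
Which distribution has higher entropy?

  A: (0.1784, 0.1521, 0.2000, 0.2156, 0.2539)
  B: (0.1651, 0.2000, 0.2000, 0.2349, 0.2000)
B

Both distributions are close to uniform, making this a harder comparison.

H(A) = 2.3006 bits
H(B) = 2.3131 bits

The distribution closer to uniform has higher entropy.
Answer: B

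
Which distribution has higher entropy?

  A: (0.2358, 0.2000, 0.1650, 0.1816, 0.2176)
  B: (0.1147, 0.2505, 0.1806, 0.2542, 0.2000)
A

Both distributions are close to uniform, making this a harder comparison.

H(A) = 2.3105 bits
H(B) = 2.2712 bits

The distribution closer to uniform has higher entropy.
Answer: A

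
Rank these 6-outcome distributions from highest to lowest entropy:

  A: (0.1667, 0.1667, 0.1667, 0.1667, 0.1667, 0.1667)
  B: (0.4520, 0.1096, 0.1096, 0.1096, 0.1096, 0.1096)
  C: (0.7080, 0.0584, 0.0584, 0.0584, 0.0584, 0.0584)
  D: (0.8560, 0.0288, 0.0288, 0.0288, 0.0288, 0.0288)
A > B > C > D

Key insight: Entropy is maximized by uniform distributions and minimized by concentrated distributions.

Entropies:
  H(A) = 2.5850 bits
  H(B) = 2.2658 bits
  H(C) = 1.5493 bits
  H(D) = 0.9290 bits

Ranking: A > B > C > D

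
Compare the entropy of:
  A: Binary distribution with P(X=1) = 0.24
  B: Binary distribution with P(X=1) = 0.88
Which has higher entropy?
A

For binary distributions, entropy is maximized at p=0.5 and decreases as p moves toward 0 or 1.

H(A) = H(0.24) = 0.7950 bits
H(B) = H(0.88) = 0.5294 bits

Distribution A (p=0.24) is closer to uniform (p=0.5), so it has higher entropy.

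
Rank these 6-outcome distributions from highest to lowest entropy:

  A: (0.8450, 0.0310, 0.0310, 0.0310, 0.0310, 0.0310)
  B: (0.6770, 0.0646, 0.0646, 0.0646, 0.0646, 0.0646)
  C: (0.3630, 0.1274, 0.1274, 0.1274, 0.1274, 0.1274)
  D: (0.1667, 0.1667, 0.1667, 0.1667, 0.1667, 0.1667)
D > C > B > A

Key insight: Entropy is maximized by uniform distributions and minimized by concentrated distributions.

Entropies:
  H(A) = 0.9821 bits
  H(B) = 1.6576 bits
  H(C) = 2.4242 bits
  H(D) = 2.5850 bits

Ranking: D > C > B > A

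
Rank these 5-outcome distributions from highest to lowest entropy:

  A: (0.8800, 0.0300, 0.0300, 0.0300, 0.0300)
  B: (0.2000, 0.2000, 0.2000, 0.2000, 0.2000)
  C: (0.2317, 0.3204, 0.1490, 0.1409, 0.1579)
B > C > A

Key insight: Entropy is maximized by uniform distributions and minimized by concentrated distributions.

- Uniform distributions have maximum entropy log₂(5) = 2.3219 bits
- The more "peaked" or concentrated a distribution, the lower its entropy

Entropies:
  H(A) = 0.7694 bits
  H(B) = 2.3219 bits
  H(C) = 2.2431 bits

Ranking: B > C > A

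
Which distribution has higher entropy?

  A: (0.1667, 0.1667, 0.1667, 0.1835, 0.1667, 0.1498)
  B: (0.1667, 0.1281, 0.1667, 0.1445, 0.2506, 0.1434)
A

Both distributions are close to uniform, making this a harder comparison.

H(A) = 2.5825 bits
H(B) = 2.5469 bits

The distribution closer to uniform has higher entropy.
Answer: A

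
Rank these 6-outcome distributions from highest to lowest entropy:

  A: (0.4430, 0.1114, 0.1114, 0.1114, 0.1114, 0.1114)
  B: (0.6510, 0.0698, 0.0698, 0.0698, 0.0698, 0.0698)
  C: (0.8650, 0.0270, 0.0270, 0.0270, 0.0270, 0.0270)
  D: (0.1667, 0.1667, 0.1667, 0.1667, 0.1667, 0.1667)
D > A > B > C

Key insight: Entropy is maximized by uniform distributions and minimized by concentrated distributions.

Entropies:
  H(A) = 2.2839 bits
  H(B) = 1.7435 bits
  H(C) = 0.8845 bits
  H(D) = 2.5850 bits

Ranking: D > A > B > C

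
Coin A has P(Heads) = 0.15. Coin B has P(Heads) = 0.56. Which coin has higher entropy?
B

For binary distributions, entropy is maximized at p=0.5 and decreases as p moves toward 0 or 1.

H(A) = H(0.15) = 0.6098 bits
H(B) = H(0.56) = 0.9896 bits

Distribution B (p=0.56) is closer to uniform (p=0.5), so it has higher entropy.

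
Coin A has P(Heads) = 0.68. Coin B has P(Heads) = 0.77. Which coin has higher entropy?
A

For binary distributions, entropy is maximized at p=0.5 and decreases as p moves toward 0 or 1.

H(A) = H(0.68) = 0.9044 bits
H(B) = H(0.77) = 0.7780 bits

Distribution A (p=0.68) is closer to uniform (p=0.5), so it has higher entropy.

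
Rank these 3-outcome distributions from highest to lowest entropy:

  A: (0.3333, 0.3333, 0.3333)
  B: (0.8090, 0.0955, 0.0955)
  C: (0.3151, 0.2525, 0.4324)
A > C > B

Key insight: Entropy is maximized by uniform distributions and minimized by concentrated distributions.

- Uniform distributions have maximum entropy log₂(3) = 1.5850 bits
- The more "peaked" or concentrated a distribution, the lower its entropy

Entropies:
  H(A) = 1.5850 bits
  H(B) = 0.8946 bits
  H(C) = 1.5494 bits

Ranking: A > C > B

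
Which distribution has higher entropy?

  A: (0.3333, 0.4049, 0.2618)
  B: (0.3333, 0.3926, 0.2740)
B

Both distributions are close to uniform, making this a harder comparison.

H(A) = 1.5626 bits
H(B) = 1.5697 bits

The distribution closer to uniform has higher entropy.
Answer: B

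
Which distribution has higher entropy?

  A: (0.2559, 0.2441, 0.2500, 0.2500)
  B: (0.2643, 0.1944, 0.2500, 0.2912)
A

Both distributions are close to uniform, making this a harder comparison.

H(A) = 1.9998 bits
H(B) = 1.9851 bits

The distribution closer to uniform has higher entropy.
Answer: A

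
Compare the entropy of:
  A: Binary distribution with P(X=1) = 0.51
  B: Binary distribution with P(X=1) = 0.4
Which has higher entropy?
A

For binary distributions, entropy is maximized at p=0.5 and decreases as p moves toward 0 or 1.

H(A) = H(0.51) = 0.9997 bits
H(B) = H(0.4) = 0.9710 bits

Distribution A (p=0.51) is closer to uniform (p=0.5), so it has higher entropy.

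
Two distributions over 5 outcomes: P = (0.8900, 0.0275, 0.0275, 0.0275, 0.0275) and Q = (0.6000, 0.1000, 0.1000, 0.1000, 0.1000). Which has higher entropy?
Q

P is highly concentrated on one outcome (89%), making it nearly deterministic. Q spreads its mass more evenly (max 60%). The more spread-out distribution has higher entropy: H(P) ≈ 0.720 bits, H(Q) ≈ 1.771 bits.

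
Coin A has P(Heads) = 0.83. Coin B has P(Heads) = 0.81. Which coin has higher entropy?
B

For binary distributions, entropy is maximized at p=0.5 and decreases as p moves toward 0 or 1.

H(A) = H(0.83) = 0.6577 bits
H(B) = H(0.81) = 0.7015 bits

Distribution B (p=0.81) is closer to uniform (p=0.5), so it has higher entropy.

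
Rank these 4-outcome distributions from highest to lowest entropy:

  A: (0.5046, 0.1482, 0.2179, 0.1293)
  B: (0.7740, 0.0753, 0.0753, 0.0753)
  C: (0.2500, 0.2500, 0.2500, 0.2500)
C > A > B

Key insight: Entropy is maximized by uniform distributions and minimized by concentrated distributions.

- Uniform distributions have maximum entropy log₂(4) = 2.0000 bits
- The more "peaked" or concentrated a distribution, the lower its entropy

Entropies:
  H(A) = 1.7667 bits
  H(B) = 1.1292 bits
  H(C) = 2.0000 bits

Ranking: C > A > B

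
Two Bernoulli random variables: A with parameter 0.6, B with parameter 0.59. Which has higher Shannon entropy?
B

For binary distributions, entropy is maximized at p=0.5 and decreases as p moves toward 0 or 1.

H(A) = H(0.6) = 0.9710 bits
H(B) = H(0.59) = 0.9765 bits

Distribution B (p=0.59) is closer to uniform (p=0.5), so it has higher entropy.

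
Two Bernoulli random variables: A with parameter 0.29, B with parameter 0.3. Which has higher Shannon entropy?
B

For binary distributions, entropy is maximized at p=0.5 and decreases as p moves toward 0 or 1.

H(A) = H(0.29) = 0.8687 bits
H(B) = H(0.3) = 0.8813 bits

Distribution B (p=0.3) is closer to uniform (p=0.5), so it has higher entropy.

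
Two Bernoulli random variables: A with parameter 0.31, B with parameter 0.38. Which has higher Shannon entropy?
B

For binary distributions, entropy is maximized at p=0.5 and decreases as p moves toward 0 or 1.

H(A) = H(0.31) = 0.8932 bits
H(B) = H(0.38) = 0.9580 bits

Distribution B (p=0.38) is closer to uniform (p=0.5), so it has higher entropy.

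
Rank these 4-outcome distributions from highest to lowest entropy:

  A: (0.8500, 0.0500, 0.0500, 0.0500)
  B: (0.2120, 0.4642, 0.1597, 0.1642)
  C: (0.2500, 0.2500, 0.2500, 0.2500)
C > B > A

Key insight: Entropy is maximized by uniform distributions and minimized by concentrated distributions.

- Uniform distributions have maximum entropy log₂(4) = 2.0000 bits
- The more "peaked" or concentrated a distribution, the lower its entropy

Entropies:
  H(A) = 0.8476 bits
  H(B) = 1.8390 bits
  H(C) = 2.0000 bits

Ranking: C > B > A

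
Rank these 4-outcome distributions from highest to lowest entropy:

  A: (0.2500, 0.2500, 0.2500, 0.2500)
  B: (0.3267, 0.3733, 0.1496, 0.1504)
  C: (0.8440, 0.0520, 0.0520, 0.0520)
A > B > C

Key insight: Entropy is maximized by uniform distributions and minimized by concentrated distributions.

- Uniform distributions have maximum entropy log₂(4) = 2.0000 bits
- The more "peaked" or concentrated a distribution, the lower its entropy

Entropies:
  H(A) = 2.0000 bits
  H(B) = 1.8790 bits
  H(C) = 0.8719 bits

Ranking: A > B > C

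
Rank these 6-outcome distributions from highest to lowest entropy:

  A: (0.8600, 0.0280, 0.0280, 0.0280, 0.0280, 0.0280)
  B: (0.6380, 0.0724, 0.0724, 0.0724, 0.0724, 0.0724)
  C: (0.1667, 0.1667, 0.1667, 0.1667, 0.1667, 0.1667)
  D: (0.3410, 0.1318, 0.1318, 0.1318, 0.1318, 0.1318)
C > D > B > A

Key insight: Entropy is maximized by uniform distributions and minimized by concentrated distributions.

Entropies:
  H(A) = 0.9093 bits
  H(B) = 1.7849 bits
  H(C) = 2.5850 bits
  H(D) = 2.4559 bits

Ranking: C > D > B > A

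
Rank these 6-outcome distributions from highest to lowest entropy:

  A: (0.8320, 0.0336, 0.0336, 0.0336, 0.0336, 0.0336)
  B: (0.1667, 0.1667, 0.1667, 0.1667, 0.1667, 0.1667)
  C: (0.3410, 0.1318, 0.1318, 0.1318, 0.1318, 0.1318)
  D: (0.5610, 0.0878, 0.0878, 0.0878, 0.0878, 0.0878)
B > C > D > A

Key insight: Entropy is maximized by uniform distributions and minimized by concentrated distributions.

Entropies:
  H(A) = 1.0432 bits
  H(B) = 2.5850 bits
  H(C) = 2.4559 bits
  H(D) = 2.0086 bits

Ranking: B > C > D > A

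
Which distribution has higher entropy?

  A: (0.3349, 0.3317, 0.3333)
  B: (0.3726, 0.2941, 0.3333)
A

Both distributions are close to uniform, making this a harder comparison.

H(A) = 1.5850 bits
H(B) = 1.5783 bits

The distribution closer to uniform has higher entropy.
Answer: A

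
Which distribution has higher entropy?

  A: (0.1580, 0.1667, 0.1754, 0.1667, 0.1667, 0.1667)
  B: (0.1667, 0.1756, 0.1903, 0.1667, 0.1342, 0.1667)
A

Both distributions are close to uniform, making this a harder comparison.

H(A) = 2.5843 bits
H(B) = 2.5774 bits

The distribution closer to uniform has higher entropy.
Answer: A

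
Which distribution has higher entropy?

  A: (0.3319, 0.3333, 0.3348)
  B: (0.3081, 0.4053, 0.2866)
A

Both distributions are close to uniform, making this a harder comparison.

H(A) = 1.5850 bits
H(B) = 1.5681 bits

The distribution closer to uniform has higher entropy.
Answer: A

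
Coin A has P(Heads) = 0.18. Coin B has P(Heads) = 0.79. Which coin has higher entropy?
B

For binary distributions, entropy is maximized at p=0.5 and decreases as p moves toward 0 or 1.

H(A) = H(0.18) = 0.6801 bits
H(B) = H(0.79) = 0.7415 bits

Distribution B (p=0.79) is closer to uniform (p=0.5), so it has higher entropy.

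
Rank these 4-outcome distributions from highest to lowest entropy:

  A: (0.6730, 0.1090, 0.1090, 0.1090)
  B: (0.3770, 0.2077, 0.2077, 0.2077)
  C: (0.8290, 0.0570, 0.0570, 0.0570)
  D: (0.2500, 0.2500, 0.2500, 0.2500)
D > B > A > C

Key insight: Entropy is maximized by uniform distributions and minimized by concentrated distributions.

Entropies:
  H(A) = 1.4301 bits
  H(B) = 1.9433 bits
  H(C) = 0.9310 bits
  H(D) = 2.0000 bits

Ranking: D > B > A > C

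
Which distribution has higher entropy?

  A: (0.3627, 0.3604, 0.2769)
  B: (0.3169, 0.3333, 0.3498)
B

Both distributions are close to uniform, making this a harder comparison.

H(A) = 1.5743 bits
H(B) = 1.5838 bits

The distribution closer to uniform has higher entropy.
Answer: B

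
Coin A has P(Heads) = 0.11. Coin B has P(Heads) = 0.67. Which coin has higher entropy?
B

For binary distributions, entropy is maximized at p=0.5 and decreases as p moves toward 0 or 1.

H(A) = H(0.11) = 0.4999 bits
H(B) = H(0.67) = 0.9149 bits

Distribution B (p=0.67) is closer to uniform (p=0.5), so it has higher entropy.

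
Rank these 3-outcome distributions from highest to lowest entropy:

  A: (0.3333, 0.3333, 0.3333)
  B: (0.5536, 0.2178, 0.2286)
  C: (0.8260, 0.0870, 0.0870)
A > B > C

Key insight: Entropy is maximized by uniform distributions and minimized by concentrated distributions.

- Uniform distributions have maximum entropy log₂(3) = 1.5850 bits
- The more "peaked" or concentrated a distribution, the lower its entropy

Entropies:
  H(A) = 1.5850 bits
  H(B) = 1.4380 bits
  H(C) = 0.8408 bits

Ranking: A > B > C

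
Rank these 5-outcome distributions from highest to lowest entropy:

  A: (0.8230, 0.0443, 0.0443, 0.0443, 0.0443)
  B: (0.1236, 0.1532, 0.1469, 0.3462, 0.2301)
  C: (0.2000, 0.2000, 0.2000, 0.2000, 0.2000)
C > B > A

Key insight: Entropy is maximized by uniform distributions and minimized by concentrated distributions.

- Uniform distributions have maximum entropy log₂(5) = 2.3219 bits
- The more "peaked" or concentrated a distribution, the lower its entropy

Entropies:
  H(A) = 1.0275 bits
  H(B) = 2.2114 bits
  H(C) = 2.3219 bits

Ranking: C > B > A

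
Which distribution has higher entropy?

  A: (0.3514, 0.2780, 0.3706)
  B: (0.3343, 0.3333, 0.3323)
B

Both distributions are close to uniform, making this a harder comparison.

H(A) = 1.5743 bits
H(B) = 1.5850 bits

The distribution closer to uniform has higher entropy.
Answer: B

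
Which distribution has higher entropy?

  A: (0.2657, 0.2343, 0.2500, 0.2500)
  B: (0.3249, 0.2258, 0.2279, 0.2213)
A

Both distributions are close to uniform, making this a harder comparison.

H(A) = 1.9986 bits
H(B) = 1.9796 bits

The distribution closer to uniform has higher entropy.
Answer: A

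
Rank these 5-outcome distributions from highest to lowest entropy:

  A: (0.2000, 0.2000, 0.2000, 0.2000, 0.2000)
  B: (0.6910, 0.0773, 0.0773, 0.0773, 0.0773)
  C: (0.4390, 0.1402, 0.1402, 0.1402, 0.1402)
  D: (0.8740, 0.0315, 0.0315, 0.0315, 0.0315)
A > C > B > D

Key insight: Entropy is maximized by uniform distributions and minimized by concentrated distributions.

Entropies:
  H(A) = 2.3219 bits
  H(B) = 1.5100 bits
  H(C) = 2.1112 bits
  H(D) = 0.7984 bits

Ranking: A > C > B > D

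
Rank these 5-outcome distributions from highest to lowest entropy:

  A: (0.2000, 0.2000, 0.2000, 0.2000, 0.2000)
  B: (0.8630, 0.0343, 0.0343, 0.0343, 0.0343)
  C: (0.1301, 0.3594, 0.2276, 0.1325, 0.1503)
A > C > B

Key insight: Entropy is maximized by uniform distributions and minimized by concentrated distributions.

- Uniform distributions have maximum entropy log₂(5) = 2.3219 bits
- The more "peaked" or concentrated a distribution, the lower its entropy

Entropies:
  H(A) = 2.3219 bits
  H(B) = 0.8503 bits
  H(C) = 2.1968 bits

Ranking: A > C > B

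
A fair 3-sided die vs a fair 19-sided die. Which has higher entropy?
19-sided die

Both are uniform distributions; for uniform over n outcomes, H = log₂(n). H(3-sided) = log₂(3) = 1.585 bits and H(19-sided) = log₂(19) = 4.248 bits. More outcomes in a uniform distribution means higher entropy.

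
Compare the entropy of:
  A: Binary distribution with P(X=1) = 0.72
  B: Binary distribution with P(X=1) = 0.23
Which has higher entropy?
A

For binary distributions, entropy is maximized at p=0.5 and decreases as p moves toward 0 or 1.

H(A) = H(0.72) = 0.8555 bits
H(B) = H(0.23) = 0.7780 bits

Distribution A (p=0.72) is closer to uniform (p=0.5), so it has higher entropy.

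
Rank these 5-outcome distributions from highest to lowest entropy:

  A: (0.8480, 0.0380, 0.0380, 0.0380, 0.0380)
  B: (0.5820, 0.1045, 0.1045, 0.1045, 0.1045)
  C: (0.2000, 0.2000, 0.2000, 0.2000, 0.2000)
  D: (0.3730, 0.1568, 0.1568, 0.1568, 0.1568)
C > D > B > A

Key insight: Entropy is maximized by uniform distributions and minimized by concentrated distributions.

Entropies:
  H(A) = 0.9188 bits
  H(B) = 1.8165 bits
  H(C) = 2.3219 bits
  H(D) = 2.2069 bits

Ranking: C > D > B > A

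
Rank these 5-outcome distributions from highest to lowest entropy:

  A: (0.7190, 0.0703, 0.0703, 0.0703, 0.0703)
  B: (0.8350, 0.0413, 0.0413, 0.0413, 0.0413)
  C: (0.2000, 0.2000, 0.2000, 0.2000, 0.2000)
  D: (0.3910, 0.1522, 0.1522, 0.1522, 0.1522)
C > D > A > B

Key insight: Entropy is maximized by uniform distributions and minimized by concentrated distributions.

Entropies:
  H(A) = 1.4188 bits
  H(B) = 0.9761 bits
  H(C) = 2.3219 bits
  H(D) = 2.1834 bits

Ranking: C > D > A > B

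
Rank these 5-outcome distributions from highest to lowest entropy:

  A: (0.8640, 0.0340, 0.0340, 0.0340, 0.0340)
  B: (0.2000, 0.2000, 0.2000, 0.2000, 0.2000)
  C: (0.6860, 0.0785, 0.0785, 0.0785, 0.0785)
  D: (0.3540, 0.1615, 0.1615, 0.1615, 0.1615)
B > D > C > A

Key insight: Entropy is maximized by uniform distributions and minimized by concentrated distributions.

Entropies:
  H(A) = 0.8457 bits
  H(B) = 2.3219 bits
  H(C) = 1.5257 bits
  H(D) = 2.2296 bits

Ranking: B > D > C > A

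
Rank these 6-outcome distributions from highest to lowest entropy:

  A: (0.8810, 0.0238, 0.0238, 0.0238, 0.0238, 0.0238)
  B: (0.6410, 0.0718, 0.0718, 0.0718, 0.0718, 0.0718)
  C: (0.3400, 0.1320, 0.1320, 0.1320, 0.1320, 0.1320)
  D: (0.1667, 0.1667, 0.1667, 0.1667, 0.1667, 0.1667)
D > C > B > A

Key insight: Entropy is maximized by uniform distributions and minimized by concentrated distributions.

Entropies:
  H(A) = 0.8028 bits
  H(B) = 1.7754 bits
  H(C) = 2.4573 bits
  H(D) = 2.5850 bits

Ranking: D > C > B > A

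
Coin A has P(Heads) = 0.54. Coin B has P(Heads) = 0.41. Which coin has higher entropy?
A

For binary distributions, entropy is maximized at p=0.5 and decreases as p moves toward 0 or 1.

H(A) = H(0.54) = 0.9954 bits
H(B) = H(0.41) = 0.9765 bits

Distribution A (p=0.54) is closer to uniform (p=0.5), so it has higher entropy.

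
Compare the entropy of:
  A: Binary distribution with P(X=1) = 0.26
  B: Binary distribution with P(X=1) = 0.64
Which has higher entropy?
B

For binary distributions, entropy is maximized at p=0.5 and decreases as p moves toward 0 or 1.

H(A) = H(0.26) = 0.8267 bits
H(B) = H(0.64) = 0.9427 bits

Distribution B (p=0.64) is closer to uniform (p=0.5), so it has higher entropy.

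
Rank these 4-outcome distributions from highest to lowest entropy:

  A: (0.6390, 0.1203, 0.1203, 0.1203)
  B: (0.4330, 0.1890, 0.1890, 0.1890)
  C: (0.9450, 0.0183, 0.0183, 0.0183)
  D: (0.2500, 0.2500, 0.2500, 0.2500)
D > B > A > C

Key insight: Entropy is maximized by uniform distributions and minimized by concentrated distributions.

Entropies:
  H(A) = 1.5157 bits
  H(B) = 1.8857 bits
  H(C) = 0.3944 bits
  H(D) = 2.0000 bits

Ranking: D > B > A > C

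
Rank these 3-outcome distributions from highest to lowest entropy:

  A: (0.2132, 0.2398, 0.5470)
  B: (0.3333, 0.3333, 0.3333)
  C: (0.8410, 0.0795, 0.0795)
B > A > C

Key insight: Entropy is maximized by uniform distributions and minimized by concentrated distributions.

- Uniform distributions have maximum entropy log₂(3) = 1.5850 bits
- The more "peaked" or concentrated a distribution, the lower its entropy

Entropies:
  H(A) = 1.4455 bits
  H(B) = 1.5850 bits
  H(C) = 0.7909 bits

Ranking: B > A > C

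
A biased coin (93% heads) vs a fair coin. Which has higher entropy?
Fair coin

The fair coin is uniform (p=0.5), maximizing binary entropy at 1 bit. The biased coin has H(0.93) ≈ 0.366 bits — its outcome is more predictable, so its entropy is lower.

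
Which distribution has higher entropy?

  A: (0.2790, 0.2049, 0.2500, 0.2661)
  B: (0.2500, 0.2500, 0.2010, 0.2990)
A

Both distributions are close to uniform, making this a harder comparison.

H(A) = 1.9907 bits
H(B) = 1.9861 bits

The distribution closer to uniform has higher entropy.
Answer: A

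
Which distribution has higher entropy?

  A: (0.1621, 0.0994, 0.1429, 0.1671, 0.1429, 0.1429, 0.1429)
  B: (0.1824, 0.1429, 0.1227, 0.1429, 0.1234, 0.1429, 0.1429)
B

Both distributions are close to uniform, making this a harder comparison.

H(A) = 2.7921 bits
H(B) = 2.7959 bits

The distribution closer to uniform has higher entropy.
Answer: B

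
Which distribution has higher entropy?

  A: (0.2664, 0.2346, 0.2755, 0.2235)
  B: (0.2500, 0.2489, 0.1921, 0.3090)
A

Both distributions are close to uniform, making this a harder comparison.

H(A) = 1.9946 bits
H(B) = 1.9802 bits

The distribution closer to uniform has higher entropy.
Answer: A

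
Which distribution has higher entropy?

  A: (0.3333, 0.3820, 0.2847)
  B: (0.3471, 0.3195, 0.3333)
B

Both distributions are close to uniform, making this a harder comparison.

H(A) = 1.5747 bits
H(B) = 1.5841 bits

The distribution closer to uniform has higher entropy.
Answer: B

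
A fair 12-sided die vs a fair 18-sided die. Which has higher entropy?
18-sided die

Both are uniform distributions; for uniform over n outcomes, H = log₂(n). H(12-sided) = log₂(12) = 3.585 bits and H(18-sided) = log₂(18) = 4.170 bits. More outcomes in a uniform distribution means higher entropy.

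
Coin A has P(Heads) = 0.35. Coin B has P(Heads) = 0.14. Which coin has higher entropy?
A

For binary distributions, entropy is maximized at p=0.5 and decreases as p moves toward 0 or 1.

H(A) = H(0.35) = 0.9341 bits
H(B) = H(0.14) = 0.5842 bits

Distribution A (p=0.35) is closer to uniform (p=0.5), so it has higher entropy.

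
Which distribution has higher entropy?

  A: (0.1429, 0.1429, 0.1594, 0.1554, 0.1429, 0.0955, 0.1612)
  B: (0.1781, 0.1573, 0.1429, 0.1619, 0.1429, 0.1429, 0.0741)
A

Both distributions are close to uniform, making this a harder comparison.

H(A) = 2.7908 bits
H(B) = 2.7698 bits

The distribution closer to uniform has higher entropy.
Answer: A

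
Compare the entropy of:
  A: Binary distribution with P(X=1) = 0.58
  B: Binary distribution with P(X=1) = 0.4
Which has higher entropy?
A

For binary distributions, entropy is maximized at p=0.5 and decreases as p moves toward 0 or 1.

H(A) = H(0.58) = 0.9815 bits
H(B) = H(0.4) = 0.9710 bits

Distribution A (p=0.58) is closer to uniform (p=0.5), so it has higher entropy.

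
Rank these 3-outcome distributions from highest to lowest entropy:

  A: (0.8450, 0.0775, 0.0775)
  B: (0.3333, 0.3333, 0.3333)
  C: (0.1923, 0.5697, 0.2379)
B > C > A

Key insight: Entropy is maximized by uniform distributions and minimized by concentrated distributions.

- Uniform distributions have maximum entropy log₂(3) = 1.5850 bits
- The more "peaked" or concentrated a distribution, the lower its entropy

Entropies:
  H(A) = 0.7772 bits
  H(B) = 1.5850 bits
  H(C) = 1.4127 bits

Ranking: B > C > A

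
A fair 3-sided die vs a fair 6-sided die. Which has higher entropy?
6-sided die

Both are uniform distributions; for uniform over n outcomes, H = log₂(n). H(3-sided) = log₂(3) = 1.585 bits and H(6-sided) = log₂(6) = 2.585 bits. More outcomes in a uniform distribution means higher entropy.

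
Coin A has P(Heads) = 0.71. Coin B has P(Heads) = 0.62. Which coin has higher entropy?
B

For binary distributions, entropy is maximized at p=0.5 and decreases as p moves toward 0 or 1.

H(A) = H(0.71) = 0.8687 bits
H(B) = H(0.62) = 0.9580 bits

Distribution B (p=0.62) is closer to uniform (p=0.5), so it has higher entropy.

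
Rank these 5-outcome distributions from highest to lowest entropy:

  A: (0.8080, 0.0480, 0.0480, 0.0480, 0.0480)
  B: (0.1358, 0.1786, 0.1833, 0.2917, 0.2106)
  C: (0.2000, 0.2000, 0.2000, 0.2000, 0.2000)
C > B > A

Key insight: Entropy is maximized by uniform distributions and minimized by concentrated distributions.

- Uniform distributions have maximum entropy log₂(5) = 2.3219 bits
- The more "peaked" or concentrated a distribution, the lower its entropy

Entropies:
  H(A) = 1.0896 bits
  H(B) = 2.2755 bits
  H(C) = 2.3219 bits

Ranking: C > B > A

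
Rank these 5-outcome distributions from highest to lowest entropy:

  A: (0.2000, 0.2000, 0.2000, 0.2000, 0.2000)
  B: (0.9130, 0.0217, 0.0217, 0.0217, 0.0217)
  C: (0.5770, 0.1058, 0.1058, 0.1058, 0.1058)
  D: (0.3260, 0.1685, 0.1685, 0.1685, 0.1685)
A > D > C > B

Key insight: Entropy is maximized by uniform distributions and minimized by concentrated distributions.

Entropies:
  H(A) = 2.3219 bits
  H(B) = 0.6004 bits
  H(C) = 1.8288 bits
  H(D) = 2.2588 bits

Ranking: A > D > C > B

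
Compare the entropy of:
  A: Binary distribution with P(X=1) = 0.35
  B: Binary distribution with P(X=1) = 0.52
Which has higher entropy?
B

For binary distributions, entropy is maximized at p=0.5 and decreases as p moves toward 0 or 1.

H(A) = H(0.35) = 0.9341 bits
H(B) = H(0.52) = 0.9988 bits

Distribution B (p=0.52) is closer to uniform (p=0.5), so it has higher entropy.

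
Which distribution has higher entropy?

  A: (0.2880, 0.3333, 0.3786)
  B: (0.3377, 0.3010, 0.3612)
B

Both distributions are close to uniform, making this a harder comparison.

H(A) = 1.5761 bits
H(B) = 1.5809 bits

The distribution closer to uniform has higher entropy.
Answer: B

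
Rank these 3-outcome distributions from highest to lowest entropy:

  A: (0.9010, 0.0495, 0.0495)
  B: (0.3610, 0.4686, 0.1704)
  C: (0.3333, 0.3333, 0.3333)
C > B > A

Key insight: Entropy is maximized by uniform distributions and minimized by concentrated distributions.

- Uniform distributions have maximum entropy log₂(3) = 1.5850 bits
- The more "peaked" or concentrated a distribution, the lower its entropy

Entropies:
  H(A) = 0.5648 bits
  H(B) = 1.4781 bits
  H(C) = 1.5850 bits

Ranking: C > B > A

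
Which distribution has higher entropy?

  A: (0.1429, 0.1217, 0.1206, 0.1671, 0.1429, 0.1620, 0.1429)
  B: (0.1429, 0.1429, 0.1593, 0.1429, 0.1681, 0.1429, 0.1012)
A

Both distributions are close to uniform, making this a harder comparison.

H(A) = 2.7978 bits
H(B) = 2.7932 bits

The distribution closer to uniform has higher entropy.
Answer: A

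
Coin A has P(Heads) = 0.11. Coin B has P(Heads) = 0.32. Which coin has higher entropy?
B

For binary distributions, entropy is maximized at p=0.5 and decreases as p moves toward 0 or 1.

H(A) = H(0.11) = 0.4999 bits
H(B) = H(0.32) = 0.9044 bits

Distribution B (p=0.32) is closer to uniform (p=0.5), so it has higher entropy.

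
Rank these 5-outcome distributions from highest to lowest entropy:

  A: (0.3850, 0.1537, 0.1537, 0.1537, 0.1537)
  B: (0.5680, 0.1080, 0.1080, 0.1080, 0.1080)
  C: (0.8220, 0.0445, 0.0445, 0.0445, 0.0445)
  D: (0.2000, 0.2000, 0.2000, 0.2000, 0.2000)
D > A > B > C

Key insight: Entropy is maximized by uniform distributions and minimized by concentrated distributions.

Entropies:
  H(A) = 2.1915 bits
  H(B) = 1.8506 bits
  H(C) = 1.0317 bits
  H(D) = 2.3219 bits

Ranking: D > A > B > C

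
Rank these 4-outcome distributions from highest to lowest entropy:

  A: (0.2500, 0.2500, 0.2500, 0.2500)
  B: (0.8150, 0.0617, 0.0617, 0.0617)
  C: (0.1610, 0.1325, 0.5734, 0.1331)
A > C > B

Key insight: Entropy is maximized by uniform distributions and minimized by concentrated distributions.

- Uniform distributions have maximum entropy log₂(4) = 2.0000 bits
- The more "peaked" or concentrated a distribution, the lower its entropy

Entropies:
  H(A) = 2.0000 bits
  H(B) = 0.9841 bits
  H(C) = 1.6579 bits

Ranking: A > C > B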